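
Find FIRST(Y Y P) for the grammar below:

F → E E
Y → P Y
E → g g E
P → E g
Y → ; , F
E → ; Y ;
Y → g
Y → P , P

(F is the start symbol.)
{ ';', 'g' }

FIRST sets of the non-terminals involved (from the grammar, by fixed-point iteration):
  FIRST(Y) = { ';', 'g' }

To compute FIRST(Y Y P), process the symbols left to right:
Symbol Y is a non-terminal. Add FIRST(Y) \ {ε} = { ';', 'g' }
Y is not nullable (ε ∉ FIRST(Y)), so stop here.
FIRST(Y Y P) = { ';', 'g' }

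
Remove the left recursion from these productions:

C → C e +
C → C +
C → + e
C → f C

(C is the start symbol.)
C is directly left-recursive. The standard transformation for
  A → A α₁ | ... | A α_m | β₁ | ... | β_n
is
  A  → β₁ A' | ... | β_n A'
  A' → α₁ A' | ... | α_m A' | ε

C → + e becomes C → + e C'
C → f C becomes C → f C C'
C → C e + becomes C' → e + C'
C → C + becomes C' → + C'
Add C' → ε

Resulting grammar:
C → + e C'
C → f C C'
C' → e + C'
C' → + C'
C' → ε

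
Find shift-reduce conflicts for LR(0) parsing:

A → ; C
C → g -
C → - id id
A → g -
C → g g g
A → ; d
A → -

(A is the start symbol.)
A shift-reduce conflict occurs when an LR(0) state has both:
  - a complete (reduce) item [A → α .] (dot at the end), and
  - a shift item [B → β . c γ] (dot before a terminal).

Augment with A' → A and build the canonical LR(0) collection (I0 = CLOSURE({[A' → . A]}), then GOTO on every symbol after a dot until no new states appear). It has 15 states:
  I0: { [A → . -], [A → . ; C], [A → . ; d], [A → . g -], [A' → . A] }  — shift
  I1: { [A → - .] }  — reduce
  I2: { [A → ; . C], [A → ; . d], [C → . - id id], [C → . g -], [C → . g g g] }  — shift
  I3: { [A' → A .] }  — accept
  I4: { [A → g . -] }  — shift
  I5: { [A → g - .] }  — reduce
  I6: { [C → - . id id] }  — shift
  I7: { [A → ; C .] }  — reduce
  I8: { [A → ; d .] }  — reduce
  I9: { [C → g . -], [C → g . g g] }  — shift
  I10: { [C → g - .] }  — reduce
  I11: { [C → g g . g] }  — shift
  I12: { [C → g g g .] }  — reduce
  I13: { [C → - id . id] }  — shift
  I14: { [C → - id id .] }  — reduce

No state contains both a complete item and a shift item.

Answer: No shift-reduce conflicts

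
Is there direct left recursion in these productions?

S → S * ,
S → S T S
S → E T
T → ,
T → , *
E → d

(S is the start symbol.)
Yes, S is left-recursive

Direct left recursion occurs when N → N α for some non-terminal N (the right-hand side begins with the left-hand side itself).

S → S * ,: LEFT RECURSIVE (starts with S)
S → S T S: LEFT RECURSIVE (starts with S)
S → E T: starts with E
T → ,: starts with ','
T → , *: starts with ','
E → d: starts with d

The grammar has direct left recursion on: S.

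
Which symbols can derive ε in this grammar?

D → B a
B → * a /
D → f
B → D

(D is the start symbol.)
None

A non-terminal is nullable if it can derive ε (the empty string): either it has an ε-production, or it has a production whose right-hand side consists entirely of nullable non-terminals.

There are no ε-productions, so no non-terminal can derive ε.
No non-terminals are nullable.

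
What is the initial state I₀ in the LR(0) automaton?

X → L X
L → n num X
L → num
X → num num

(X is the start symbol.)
{ [L → . n num X], [L → . num], [X → . L X], [X → . num num], [X' → . X] }

First, augment the grammar with X' → X
I₀ = CLOSURE({ [X' → . X] }):
  [X' → . X] has the dot before X: add [X → . L X], [X → . num num]
  [X → . L X] has the dot before L: add [L → . n num X], [L → . num]
No further items can be added.

I₀ = { [L → . n num X], [L → . num], [X → . L X], [X → . num num], [X' → . X] }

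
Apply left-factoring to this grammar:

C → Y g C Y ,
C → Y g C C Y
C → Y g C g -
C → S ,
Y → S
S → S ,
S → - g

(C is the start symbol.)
C → Y g C C'
C' → Y ,
C' → C Y
C' → g -
C → S ,
Y → S
S → S ,
S → - g

Left-factoring transforms A → αβ₁ | αβ₂ into A → αA' and A' → β₁ | β₂
(α is the longest common prefix among the alternatives). Repeat until
no nonterminal has two alternatives with a common prefix.

Round 1: C has alternatives sharing prefix 'Y g C'. Introduce C': C → Y g C C'
  Add: C' → Y ,
  Add: C' → C Y
  Add: C' → g -

No remaining common prefixes — done.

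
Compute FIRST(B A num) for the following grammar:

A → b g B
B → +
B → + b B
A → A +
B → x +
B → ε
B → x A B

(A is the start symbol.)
{ '+', 'b', 'x' }

FIRST sets of the non-terminals involved (from the grammar, by fixed-point iteration):
  FIRST(B) = { '+', 'x', ε }
  FIRST(A) = { 'b' }

To compute FIRST(B A num), process the symbols left to right:
Symbol B is a non-terminal. Add FIRST(B) \ {ε} = { '+', 'x' }
B is nullable (ε ∈ FIRST(B)), continue to the next symbol.
Symbol A is a non-terminal. Add FIRST(A) \ {ε} = { 'b' }
A is not nullable (ε ∉ FIRST(A)), so stop here.
FIRST(B A num) = { '+', 'b', 'x' }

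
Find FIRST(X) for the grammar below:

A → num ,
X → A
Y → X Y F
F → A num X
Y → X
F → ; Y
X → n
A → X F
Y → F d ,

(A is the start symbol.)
{ 'n', 'num' }

To compute FIRST(X), examine every production with X on the left-hand side, reading each right-hand side left to right until a non-nullable symbol is reached.

FIRST sets of the other non-terminals involved (by the same procedure, iterated to a fixed point):
  FIRST(A) = { 'n', 'num' }

From X → A:
  - A is a non-terminal: add FIRST(A) \ {ε} = { 'n', 'num' }
    A is not nullable, so stop
From X → n:
  - n is a terminal: add 'n' and stop

Collecting: FIRST(X) = { 'n', 'num' }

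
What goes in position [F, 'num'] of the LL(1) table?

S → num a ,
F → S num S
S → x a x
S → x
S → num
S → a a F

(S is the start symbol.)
F → S num S

To find M[F, 'num'], we find productions for F where 'num' is in the predict set (PREDICT(N → α) = (FIRST(α) \ {ε}) ∪ (FOLLOW(N) if α ⇒* ε)).

Relevant sets:
  FIRST(S) = { 'a', 'num', 'x' }

F → S num S: PREDICT = { 'a', 'num', 'x' }
  'num' is in predict set, so this production goes in M[F, 'num']

M[F, 'num'] = F → S num S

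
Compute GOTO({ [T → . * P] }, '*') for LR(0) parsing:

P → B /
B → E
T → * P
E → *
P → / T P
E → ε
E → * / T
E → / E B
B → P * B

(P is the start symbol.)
GOTO(I, '*') = CLOSURE({ [A → αX.β] : [A → α.Xβ] ∈ I, X = '*' })

Items with dot before '*', with the dot advanced:
  [T → . * P] → [T → * . P]
Closure of the advanced items:
  [T → * . P] has the dot before P: add [P → . B /], [P → . / T P]
  [P → . B /] has the dot before B: add [B → . E], [B → . P * B]
  [B → . E] has the dot before E: add [E → . *], [E → .], [E → . * / T], [E → . / E B]

GOTO = { [B → . E], [B → . P * B], [E → . * / T], [E → . *], [E → . / E B], [E → .], [P → . / T P], [P → . B /], [T → * . P] }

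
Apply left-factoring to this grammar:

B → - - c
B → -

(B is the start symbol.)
B → - B'
B' → - c
B' → ε

Left-factoring transforms A → αβ₁ | αβ₂ into A → αA' and A' → β₁ | β₂
(α is the longest common prefix among the alternatives). Repeat until
no nonterminal has two alternatives with a common prefix.

Round 1: B has alternatives sharing prefix '-'. Introduce B': B → - B'
  Add: B' → - c
  Add: B' → ε

No remaining common prefixes — done.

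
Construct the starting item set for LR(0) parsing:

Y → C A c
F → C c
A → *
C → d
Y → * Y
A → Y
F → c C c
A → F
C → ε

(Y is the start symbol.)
First, augment the grammar with Y' → Y
I₀ = CLOSURE({ [Y' → . Y] }):
  [Y' → . Y] has the dot before Y: add [Y → . C A c], [Y → . * Y]
  [Y → . C A c] has the dot before C: add [C → . d], [C → .]
No further items can be added.

I₀ = { [C → . d], [C → .], [Y → . * Y], [Y → . C A c], [Y' → . Y] }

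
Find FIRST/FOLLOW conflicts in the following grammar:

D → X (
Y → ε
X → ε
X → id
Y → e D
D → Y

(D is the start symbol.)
No FIRST/FOLLOW conflicts.

A FIRST/FOLLOW conflict occurs when a non-terminal N has a nullable alternative N → β (β ⇒* ε) and another alternative N → α with FIRST(α) ∩ FOLLOW(N) ≠ ∅: on such a lookahead the parser cannot decide between expanding α and letting N vanish via β.

Nullable non-terminals: D, X, Y.
FIRST sets used below: FIRST(X) = { 'id', ε }, FIRST(Y) = { 'e', ε }

D: nullable alternative(s) D → Y; FOLLOW(D) = { $ }
  D → X (: FIRST \ {ε} = { '(', 'id' } — disjoint from FOLLOW(D)
  D → Y: FIRST \ {ε} = { 'e' } — this is the only nullable alternative, skip

X: nullable alternative(s) X → ε; FOLLOW(X) = { '(' }
  X → ε: FIRST \ {ε} = { } — this is the only nullable alternative, skip
  X → id: FIRST \ {ε} = { 'id' } — disjoint from FOLLOW(X)

Y: nullable alternative(s) Y → ε; FOLLOW(Y) = { $ }
  Y → ε: FIRST \ {ε} = { } — this is the only nullable alternative, skip
  Y → e D: FIRST \ {ε} = { 'e' } — disjoint from FOLLOW(Y)

No FIRST/FOLLOW conflicts found.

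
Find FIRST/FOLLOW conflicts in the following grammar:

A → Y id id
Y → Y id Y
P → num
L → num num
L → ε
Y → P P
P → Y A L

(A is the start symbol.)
Yes. L → num num with FOLLOW(L) on { 'num' }

Nullable non-terminals: L.

L: nullable alternative(s) L → ε; FOLLOW(L) = { 'id', 'num' }
  L → num num: FIRST \ {ε} = { 'num' } — overlaps FOLLOW(L) on { 'num' }: CONFLICT
  L → ε: FIRST \ {ε} = { } — this is the only nullable alternative, skip

A, P, Y have no nullable alternative, so no FIRST/FOLLOW check is needed there.

So the grammar has 1 FIRST/FOLLOW conflict (marked CONFLICT above).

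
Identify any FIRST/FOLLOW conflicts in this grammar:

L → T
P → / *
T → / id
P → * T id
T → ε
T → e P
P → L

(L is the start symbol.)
No FIRST/FOLLOW conflicts.

Nullable non-terminals: L, P, T.
FIRST sets used below: FIRST(L) = { '/', 'e', ε }
L has a nullable alternative but only one production, so nothing to check.

P: nullable alternative(s) P → L; FOLLOW(P) = { $, 'id' }
  P → / *: FIRST \ {ε} = { '/' } — disjoint from FOLLOW(P)
  P → * T id: FIRST \ {ε} = { '*' } — disjoint from FOLLOW(P)
  P → L: FIRST \ {ε} = { '/', 'e' } — this is the only nullable alternative, skip

T: nullable alternative(s) T → ε; FOLLOW(T) = { $, 'id' }
  T → / id: FIRST \ {ε} = { '/' } — disjoint from FOLLOW(T)
  T → ε: FIRST \ {ε} = { } — this is the only nullable alternative, skip
  T → e P: FIRST \ {ε} = { 'e' } — disjoint from FOLLOW(T)

No FIRST/FOLLOW conflicts found.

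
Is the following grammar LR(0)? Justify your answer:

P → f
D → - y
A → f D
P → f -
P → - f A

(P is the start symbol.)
A grammar is LR(0) if no state in the canonical LR(0) collection has:
  - both a shift item (dot before a terminal) and a complete item (shift-reduce conflict), or
  - two or more complete items (reduce-reduce conflict; the accept item [P' → P .] counts as a complete item here).

Augment with P' → P and build the canonical LR(0) collection (I0 = CLOSURE({[P' → . P]}), then GOTO on every symbol after a dot until no new states appear). It has 11 states:
  I0: { [P → . - f A], [P → . f -], [P → . f], [P' → . P] }  — shift
  I1: { [P → - . f A] }  — shift
  I2: { [P' → P .] }  — accept
  I3: { [P → f . -], [P → f .] }  — shift, reduce
  I4: { [P → f - .] }  — reduce
  I5: { [A → . f D], [P → - f . A] }  — shift
  I6: { [P → - f A .] }  — reduce
  I7: { [A → f . D], [D → . - y] }  — shift
  I8: { [D → - . y] }  — shift
  I9: { [A → f D .] }  — reduce
  I10: { [D → - y .] }  — reduce

Conflict in state I3:
  Shift-reduce conflict between [P → f .] and [P → f . -]
So the grammar is NOT LR(0).

Answer: No. Shift-reduce conflict between [P → f .] and [P → f . -]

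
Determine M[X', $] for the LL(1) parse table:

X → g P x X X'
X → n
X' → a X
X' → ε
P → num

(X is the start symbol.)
To find M[X', $], we find productions for X' where $ is in the predict set (PREDICT(N → α) = (FIRST(α) \ {ε}) ∪ (FOLLOW(N) if α ⇒* ε)).

Relevant sets:
  FOLLOW(X') = { $, 'a' }

X' → a X: PREDICT = { 'a' }
X' → ε: PREDICT = { $, 'a' }
  $ is in predict set, so this production goes in M[X', $]

M[X', $] = X' → ε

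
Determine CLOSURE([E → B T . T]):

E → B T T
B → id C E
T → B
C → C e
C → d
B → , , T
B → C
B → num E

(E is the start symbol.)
{ [B → . , , T], [B → . C], [B → . id C E], [B → . num E], [C → . C e], [C → . d], [E → B T . T], [T → . B] }

Start with: [E → B T . T]
  [E → B T . T] has the dot before T: add [T → . B]
  [T → . B] has the dot before B: add [B → . id C E], [B → . , , T], [B → . C], [B → . num E]
  [B → . C] has the dot before C: add [C → . C e], [C → . d]
No further items can be added.

CLOSURE = { [B → . , , T], [B → . C], [B → . id C E], [B → . num E], [C → . C e], [C → . d], [E → B T . T], [T → . B] }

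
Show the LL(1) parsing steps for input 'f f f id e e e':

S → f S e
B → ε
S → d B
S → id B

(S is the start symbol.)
Stack is shown with the top on the left.

Stack         Input             Action
--------------------------------------
S $           f f f id e e e $  output S → f S e
f S e $       f f f id e e e $  match 'f'
S e $         f f id e e e $    output S → f S e
f S e e $     f f id e e e $    match 'f'
S e e $       f id e e e $      output S → f S e
f S e e e $   f id e e e $      match 'f'
S e e e $     id e e e $        output S → id B
id B e e e $  id e e e $        match 'id'
B e e e $     e e e $           output B → ε
e e e $       e e e $           match 'e'
e e $         e e $             match 'e'
e $           e $               match 'e'
$             $                 accept

The string is accepted.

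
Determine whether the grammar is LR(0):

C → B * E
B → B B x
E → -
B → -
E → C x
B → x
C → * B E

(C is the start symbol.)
A grammar is LR(0) if no state in the canonical LR(0) collection has:
  - both a shift item (dot before a terminal) and a complete item (shift-reduce conflict), or
  - two or more complete items (reduce-reduce conflict; the accept item [C' → C .] counts as a complete item here).

Augment with C' → C and build the canonical LR(0) collection (I0 = CLOSURE({[C' → . C]}), then GOTO on every symbol after a dot until no new states appear). It has 16 states:
  I0: { [B → . -], [B → . B B x], [B → . x], [C → . * B E], [C → . B * E], [C' → . C] }  — shift
  I1: { [B → . -], [B → . B B x], [B → . x], [C → * . B E] }  — shift
  I2: { [B → - .] }  — reduce
  I3: { [B → . -], [B → . B B x], [B → . x], [B → B . B x], [C → B . * E] }  — shift
  I4: { [C' → C .] }  — accept
  I5: { [B → x .] }  — reduce
  I6: { [B → . -], [B → . B B x], [B → . x], [C → . * B E], [C → . B * E], [C → B * . E], [E → . -], [E → . C x] }  — shift
  I7: { [B → . -], [B → . B B x], [B → . x], [B → B . B x], [B → B B . x] }  — shift
  I8: { [B → B B x .], [B → x .] }  — 2 reduces
  I9: { [B → - .], [E → - .] }  — 2 reduces
  I10: { [E → C . x] }  — shift
  I11: { [C → B * E .] }  — reduce
  I12: { [E → C x .] }  — reduce
  I13: { [B → . -], [B → . B B x], [B → . x], [B → B . B x], [C → * B . E], [C → . * B E], [C → . B * E], [E → . -], [E → . C x] }  — shift
  I14: { [B → . -], [B → . B B x], [B → . x], [B → B . B x], [B → B B . x], [C → B . * E] }  — shift
  I15: { [C → * B E .] }  — reduce

Conflict in state I8:
  Reduce-reduce conflict: [B → B B x .] and [B → x .]
So the grammar is NOT LR(0).

Answer: No. Reduce-reduce conflict: [B → B B x .] and [B → x .]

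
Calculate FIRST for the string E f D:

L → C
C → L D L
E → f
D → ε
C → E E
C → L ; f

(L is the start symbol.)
FIRST sets of the non-terminals involved (from the grammar, by fixed-point iteration):
  FIRST(E) = { 'f' }

To compute FIRST(E f D), process the symbols left to right:
Symbol E is a non-terminal. Add FIRST(E) \ {ε} = { 'f' }
E is not nullable (ε ∉ FIRST(E)), so stop here.
FIRST(E f D) = { 'f' }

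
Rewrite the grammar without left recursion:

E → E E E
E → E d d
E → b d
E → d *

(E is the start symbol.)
E → b d E'
E → d * E'
E' → E E E'
E' → d d E'
E' → ε

E is directly left-recursive. The standard transformation for
  A → A α₁ | ... | A α_m | β₁ | ... | β_n
is
  A  → β₁ A' | ... | β_n A'
  A' → α₁ A' | ... | α_m A' | ε

E → b d becomes E → b d E'
E → d * becomes E → d * E'
E → E E E becomes E' → E E E'
E → E d d becomes E' → d d E'
Add E' → ε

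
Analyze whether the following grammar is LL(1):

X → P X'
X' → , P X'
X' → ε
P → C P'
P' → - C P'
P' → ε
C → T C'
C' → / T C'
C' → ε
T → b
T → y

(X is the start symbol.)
A grammar is LL(1) if for each non-terminal N with multiple productions, the predict sets of those productions are pairwise disjoint, where PREDICT(N → α) = (FIRST(α) \ {ε}) ∪ (FOLLOW(N) if α ⇒* ε).

Relevant sets:
  FOLLOW(X') = { $ }
  FOLLOW(P') = { $, ',' }
  FOLLOW(C') = { $, ',', '-' }

For X':
  PREDICT(X' → ',' P X') = { ',' }
  PREDICT(X' → ε) = { $ }
For P':
  PREDICT(P' → '-' C P') = { '-' }
  PREDICT(P' → ε) = { $, ',' }
For C':
  PREDICT(C' → '/' T C') = { '/' }
  PREDICT(C' → ε) = { $, ',', '-' }
For T:
  PREDICT(T → b) = { 'b' }
  PREDICT(T → y) = { 'y' }
X, P, C have a single production, so nothing to check there.

All predict sets are disjoint. The grammar IS LL(1).

Answer: Yes, the grammar is LL(1).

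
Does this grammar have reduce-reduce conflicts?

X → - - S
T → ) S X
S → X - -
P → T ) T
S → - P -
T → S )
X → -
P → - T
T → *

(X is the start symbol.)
A reduce-reduce conflict occurs when an LR(0) state has two complete items [A → α .] and [B → β .] — both call for a reduction, and with no lookahead the parser cannot choose between them.

Augment with X' → X and build the canonical LR(0) collection (I0 = CLOSURE({[X' → . X]}), then GOTO on every symbol after a dot until no new states appear). It has 23 states:
  I0: { [X → . - - S], [X → . -], [X' → . X] }  — shift
  I1: { [X → - . - S], [X → - .] }  — shift, reduce
  I2: { [X' → X .] }  — accept
  I3: { [S → . - P -], [S → . X - -], [X → - - . S], [X → . - - S], [X → . -] }  — shift
  I4: { [P → . - T], [P → . T ) T], [S → - . P -], [S → . - P -], [S → . X - -], [T → . ) S X], [T → . *], [T → . S )], [X → - . - S], [X → - .], [X → . - - S], [X → . -] }  — shift, reduce
  I5: { [X → - - S .] }  — reduce
  I6: { [S → X . - -] }  — shift
  I7: { [S → X - . -] }  — shift
  I8: { [S → X - - .] }  — reduce
  I9: { [S → . - P -], [S → . X - -], [T → ) . S X], [X → . - - S], [X → . -] }  — shift
  I10: { [T → * .] }  — reduce
  I11: { [P → - . T], [P → . - T], [P → . T ) T], [S → - . P -], [S → . - P -], [S → . X - -], [T → . ) S X], [T → . *], [T → . S )], [X → - - . S], [X → - . - S], [X → - .], [X → . - - S], [X → . -] }  — shift, reduce
  I12: { [S → - P . -] }  — shift
  I13: { [T → S . )] }  — shift
  I14: { [P → T . ) T] }  — shift
  I15: { [P → T ) . T], [S → . - P -], [S → . X - -], [T → . ) S X], [T → . *], [T → . S )], [X → . - - S], [X → . -] }  — shift
  I16: { [P → T ) T .] }  — reduce
  I17: { [T → S ) .] }  — reduce
  I18: { [S → - P - .] }  — reduce
  I19: { [T → S . )], [X → - - S .] }  — shift, reduce
  I20: { [P → - T .], [P → T . ) T] }  — shift, reduce
  I21: { [T → ) S . X], [X → . - - S], [X → . -] }  — shift
  I22: { [T → ) S X .] }  — reduce

No state contains more than one complete item.

Answer: No reduce-reduce conflicts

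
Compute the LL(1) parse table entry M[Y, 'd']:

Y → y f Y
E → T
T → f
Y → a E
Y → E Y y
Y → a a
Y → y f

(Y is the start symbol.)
To find M[Y, 'd'], we find productions for Y where 'd' is in the predict set (PREDICT(N → α) = (FIRST(α) \ {ε}) ∪ (FOLLOW(N) if α ⇒* ε)).

Relevant sets:
  FIRST(E) = { 'f' }

Y → y f Y: PREDICT = { 'y' }
Y → a E: PREDICT = { 'a' }
Y → E Y y: PREDICT = { 'f' }
Y → a a: PREDICT = { 'a' }
Y → y f: PREDICT = { 'y' }

M[Y, 'd'] is empty (no production applies)

Answer: Empty (error entry)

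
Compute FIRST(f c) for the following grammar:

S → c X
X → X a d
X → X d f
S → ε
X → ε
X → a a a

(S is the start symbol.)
To compute FIRST(f c), process the symbols left to right:
Symbol f is a terminal. Add 'f' and stop.
FIRST(f c) = { 'f' }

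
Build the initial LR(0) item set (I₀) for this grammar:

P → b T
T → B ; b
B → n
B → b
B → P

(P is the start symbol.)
{ [P → . b T], [P' → . P] }

First, augment the grammar with P' → P
I₀ = CLOSURE({ [P' → . P] }):
  [P' → . P] has the dot before P: add [P → . b T]
No further items can be added.

I₀ = { [P → . b T], [P' → . P] }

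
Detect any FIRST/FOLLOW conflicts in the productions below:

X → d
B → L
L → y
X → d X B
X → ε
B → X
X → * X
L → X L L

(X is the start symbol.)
Yes. X → d with FOLLOW(X) on { 'd' }; X → d X B with FOLLOW(X) on { 'd' }; X → '*' X with FOLLOW(X) on { '*' }; B → L with FOLLOW(B) on { '*', 'd', 'y' }

Nullable non-terminals: B, X.
FIRST sets used below: FIRST(L) = { '*', 'd', 'y' }, FIRST(X) = { '*', 'd', ε }

B: nullable alternative(s) B → X; FOLLOW(B) = { $, '*', 'd', 'y' }
  B → L: FIRST \ {ε} = { '*', 'd', 'y' } — overlaps FOLLOW(B) on { '*', 'd', 'y' }: CONFLICT
  B → X: FIRST \ {ε} = { '*', 'd' } — this is the only nullable alternative, skip

X: nullable alternative(s) X → ε; FOLLOW(X) = { $, '*', 'd', 'y' }
  X → d: FIRST \ {ε} = { 'd' } — overlaps FOLLOW(X) on { 'd' }: CONFLICT
  X → d X B: FIRST \ {ε} = { 'd' } — overlaps FOLLOW(X) on { 'd' }: CONFLICT
  X → ε: FIRST \ {ε} = { } — this is the only nullable alternative, skip
  X → * X: FIRST \ {ε} = { '*' } — overlaps FOLLOW(X) on { '*' }: CONFLICT

L has no nullable alternative, so no FIRST/FOLLOW check is needed there.

So the grammar has 4 FIRST/FOLLOW conflicts (marked CONFLICT above).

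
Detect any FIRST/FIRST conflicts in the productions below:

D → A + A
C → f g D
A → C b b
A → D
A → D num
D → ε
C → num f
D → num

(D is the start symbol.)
Yes. D → A '+' A / D → num on { 'num' }; A → C b b / A → D on { 'f', 'num' }; A → C b b / A → D num on { 'f', 'num' }; A → D / A → D num on { '+', 'f', 'num' }

A FIRST/FIRST conflict occurs when two productions N → α and N → β for the same non-terminal have FIRST(α) ∩ FIRST(β) ≠ ∅ (with ε ∈ FIRST of a nullable right-hand side, so two nullable alternatives also conflict).

FIRST sets of the non-terminals at (or reachable through a nullable prefix from) the front of some alternative:
  FIRST(A) = { '+', 'f', 'num', ε }
  FIRST(C) = { 'f', 'num' }
  FIRST(D) = { '+', 'f', 'num', ε }

Productions for D:
  D → A + A: FIRST = { '+', 'f', 'num' }
  D → ε: FIRST = { ε }
  D → num: FIRST = { 'num' }
Productions for C:
  C → f g D: FIRST = { 'f' }
  C → num f: FIRST = { 'num' }
Productions for A:
  A → C b b: FIRST = { 'f', 'num' }
  A → D: FIRST = { '+', 'f', 'num', ε }
  A → D num: FIRST = { '+', 'f', 'num' }

Conflict for D: D → A + A and D → num
  Overlap: { 'num' }
Conflict for A: A → C b b and A → D
  Overlap: { 'f', 'num' }
Conflict for A: A → C b b and A → D num
  Overlap: { 'f', 'num' }
Conflict for A: A → D and A → D num
  Overlap: { '+', 'f', 'num' }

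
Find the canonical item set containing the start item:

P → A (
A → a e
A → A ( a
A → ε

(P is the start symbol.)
{ [A → . A ( a], [A → . a e], [A → .], [P → . A (], [P' → . P] }

First, augment the grammar with P' → P
I₀ = CLOSURE({ [P' → . P] }):
  [P' → . P] has the dot before P: add [P → . A (]
  [P → . A (] has the dot before A: add [A → . a e], [A → . A ( a], [A → .]
No further items can be added.

I₀ = { [A → . A ( a], [A → . a e], [A → .], [P → . A (], [P' → . P] }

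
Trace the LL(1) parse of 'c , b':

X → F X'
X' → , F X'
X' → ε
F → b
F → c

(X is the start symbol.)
Stack is shown with the top on the left.

Stack     Input    Action
-------------------------
X $       c , b $  output X → F X'
F X' $    c , b $  output F → c
c X' $    c , b $  match 'c'
X' $      , b $    output X' → , F X'
, F X' $  , b $    match ','
F X' $    b $      output F → b
b X' $    b $      match 'b'
X' $      $        output X' → ε
$         $        accept

The string is accepted.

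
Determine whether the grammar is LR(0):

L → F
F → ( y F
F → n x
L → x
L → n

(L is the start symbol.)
No. Shift-reduce conflict between [L → n .] and [F → n . x]

A grammar is LR(0) if no state in the canonical LR(0) collection has:
  - both a shift item (dot before a terminal) and a complete item (shift-reduce conflict), or
  - two or more complete items (reduce-reduce conflict; the accept item [L' → L .] counts as a complete item here).

Augment with L' → L and build the canonical LR(0) collection (I0 = CLOSURE({[L' → . L]}), then GOTO on every symbol after a dot until no new states appear). It has 10 states:
  I0: { [F → . ( y F], [F → . n x], [L → . F], [L → . n], [L → . x], [L' → . L] }  — shift
  I1: { [F → ( . y F] }  — shift
  I2: { [L → F .] }  — reduce
  I3: { [L' → L .] }  — accept
  I4: { [F → n . x], [L → n .] }  — shift, reduce
  I5: { [L → x .] }  — reduce
  I6: { [F → n x .] }  — reduce
  I7: { [F → ( y . F], [F → . ( y F], [F → . n x] }  — shift
  I8: { [F → ( y F .] }  — reduce
  I9: { [F → n . x] }  — shift

Conflict in state I4:
  Shift-reduce conflict between [L → n .] and [F → n . x]
So the grammar is NOT LR(0).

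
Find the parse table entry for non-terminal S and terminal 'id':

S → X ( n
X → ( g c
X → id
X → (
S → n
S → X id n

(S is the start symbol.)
S → X ( n, S → X id n

To find M[S, 'id'], we find productions for S where 'id' is in the predict set (PREDICT(N → α) = (FIRST(α) \ {ε}) ∪ (FOLLOW(N) if α ⇒* ε)).

Relevant sets:
  FIRST(X) = { '(', 'id' }

S → X ( n: PREDICT = { '(', 'id' }
  'id' is in predict set, so this production goes in M[S, 'id']
S → n: PREDICT = { 'n' }
S → X id n: PREDICT = { '(', 'id' }
  'id' is in predict set, so this production goes in M[S, 'id']

M[S, 'id'] = S → X ( n, S → X id n  (a multiply-defined cell — the grammar is not LL(1))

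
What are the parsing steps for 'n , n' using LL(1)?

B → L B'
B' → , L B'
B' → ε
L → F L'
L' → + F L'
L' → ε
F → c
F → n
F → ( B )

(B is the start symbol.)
LL(1) parsing maintains a stack (initially the start symbol over $) and the input. At each step: if the stack top is a terminal, match it against the current input token; if it is a non-terminal N, replace it with the RHS of M[N, lookahead] (the unique production whose predict set contains the lookahead).

Stack is shown with the top on the left.

Stack      Input    Action
--------------------------
B $        n , n $  output B → L B'
L B' $     n , n $  output L → F L'
F L' B' $  n , n $  output F → n
n L' B' $  n , n $  match 'n'
L' B' $    , n $    output L' → ε
B' $       , n $    output B' → , L B'
, L B' $   , n $    match ','
L B' $     n $      output L → F L'
F L' B' $  n $      output F → n
n L' B' $  n $      match 'n'
L' B' $    $        output L' → ε
B' $       $        output B' → ε
$          $        accept

The string is accepted.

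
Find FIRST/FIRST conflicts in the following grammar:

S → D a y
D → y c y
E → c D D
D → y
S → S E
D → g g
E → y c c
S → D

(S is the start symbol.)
A FIRST/FIRST conflict occurs when two productions N → α and N → β for the same non-terminal have FIRST(α) ∩ FIRST(β) ≠ ∅ (with ε ∈ FIRST of a nullable right-hand side, so two nullable alternatives also conflict).

FIRST sets of the non-terminals at (or reachable through a nullable prefix from) the front of some alternative:
  FIRST(D) = { 'g', 'y' }
  FIRST(S) = { 'g', 'y' }

Productions for S:
  S → D a y: FIRST = { 'g', 'y' }
  S → S E: FIRST = { 'g', 'y' }
  S → D: FIRST = { 'g', 'y' }
Productions for D:
  D → y c y: FIRST = { 'y' }
  D → y: FIRST = { 'y' }
  D → g g: FIRST = { 'g' }
Productions for E:
  E → c D D: FIRST = { 'c' }
  E → y c c: FIRST = { 'y' }

Conflict for S: S → D a y and S → S E
  Overlap: { 'g', 'y' }
Conflict for S: S → D a y and S → D
  Overlap: { 'g', 'y' }
Conflict for S: S → S E and S → D
  Overlap: { 'g', 'y' }
Conflict for D: D → y c y and D → y
  Overlap: { 'y' }

Answer: Yes. S → D a y / S → S E on { 'g', 'y' }; S → D a y / S → D on { 'g', 'y' }; S → S E / S → D on { 'g', 'y' }; D → y c y / D → y on { 'y' }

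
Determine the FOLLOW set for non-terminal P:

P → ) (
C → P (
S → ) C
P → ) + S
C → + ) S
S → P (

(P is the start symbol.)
{ $, '(' }

To compute FOLLOW(P), find every occurrence of P on a right-hand side N → α P β: add FIRST(β) \ {ε}, and if β is empty or nullable also add FOLLOW(N). Iterate to a fixed point.

P is the start symbol, so $ ∈ FOLLOW(P).
In C → P (: P is followed by '(', add FIRST('(') \ {ε} = { '(' }
In S → P (: P is followed by '(', add FIRST('(') \ {ε} = { '(' }

Taking the union: FOLLOW(P) = { $, '(' }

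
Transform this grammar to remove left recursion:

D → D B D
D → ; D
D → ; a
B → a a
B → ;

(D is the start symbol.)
D → ; D D'
D → ; a D'
D' → B D D'
D' → ε
B → a a
B → ;

D is directly left-recursive. The standard transformation for
  A → A α₁ | ... | A α_m | β₁ | ... | β_n
is
  A  → β₁ A' | ... | β_n A'
  A' → α₁ A' | ... | α_m A' | ε

D → ; D becomes D → ; D D'
D → ; a becomes D → ; a D'
D → D B D becomes D' → B D D'
Add D' → ε

Productions for other non-terminals are unchanged:
  B → a a
  B → ;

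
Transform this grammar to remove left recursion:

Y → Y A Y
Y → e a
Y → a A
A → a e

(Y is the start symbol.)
Y → e a Y'
Y → a A Y'
Y' → A Y Y'
Y' → ε
A → a e

Y is directly left-recursive. The standard transformation for
  A → A α₁ | ... | A α_m | β₁ | ... | β_n
is
  A  → β₁ A' | ... | β_n A'
  A' → α₁ A' | ... | α_m A' | ε

Y → e a becomes Y → e a Y'
Y → a A becomes Y → a A Y'
Y → Y A Y becomes Y' → A Y Y'
Add Y' → ε

Productions for other non-terminals are unchanged:
  A → a e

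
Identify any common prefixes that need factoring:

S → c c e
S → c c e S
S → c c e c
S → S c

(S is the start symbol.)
Yes, S has productions with common prefix 'c c e'

Left-factoring is needed when two productions for the same non-terminal
share a common prefix on the right-hand side.

Productions for S:
  S → c c e
  S → c c e S
  S → c c e c
  S → S c

Found common prefix 'c c e' in productions for S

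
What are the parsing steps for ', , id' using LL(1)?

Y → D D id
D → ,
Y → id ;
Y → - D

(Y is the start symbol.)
Stack is shown with the top on the left.

Stack     Input     Action
--------------------------
Y $       , , id $  output Y → D D id
D D id $  , , id $  output D → ,
, D id $  , , id $  match ','
D id $    , id $    output D → ,
, id $    , id $    match ','
id $      id $      match 'id'
$         $         accept

The string is accepted.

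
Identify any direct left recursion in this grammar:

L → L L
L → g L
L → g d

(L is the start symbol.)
Yes, L is left-recursive

Direct left recursion occurs when N → N α for some non-terminal N (the right-hand side begins with the left-hand side itself).

L → L L: LEFT RECURSIVE (starts with L)
L → g L: starts with g
L → g d: starts with g

The grammar has direct left recursion on: L.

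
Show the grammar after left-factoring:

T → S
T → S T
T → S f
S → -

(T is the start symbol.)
Left-factoring transforms A → αβ₁ | αβ₂ into A → αA' and A' → β₁ | β₂
(α is the longest common prefix among the alternatives). Repeat until
no nonterminal has two alternatives with a common prefix.

Round 1: T has alternatives sharing prefix 'S'. Introduce T': T → S T'
  Add: T' → ε
  Add: T' → T
  Add: T' → f

No remaining common prefixes — done.

Resulting grammar:
T → S T'
T' → ε
T' → T
T' → f
S → -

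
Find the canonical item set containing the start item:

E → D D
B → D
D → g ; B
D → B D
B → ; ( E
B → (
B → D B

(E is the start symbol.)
First, augment the grammar with E' → E
I₀ = CLOSURE({ [E' → . E] }):
  [E' → . E] has the dot before E: add [E → . D D]
  [E → . D D] has the dot before D: add [D → . g ; B], [D → . B D]
  [D → . B D] has the dot before B: add [B → . D], [B → . ; ( E], [B → . (], [B → . D B]
No further items can be added.

I₀ = { [B → . (], [B → . ; ( E], [B → . D B], [B → . D], [D → . B D], [D → . g ; B], [E → . D D], [E' → . E] }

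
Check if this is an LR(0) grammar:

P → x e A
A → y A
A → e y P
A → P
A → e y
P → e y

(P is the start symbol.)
A grammar is LR(0) if no state in the canonical LR(0) collection has:
  - both a shift item (dot before a terminal) and a complete item (shift-reduce conflict), or
  - two or more complete items (reduce-reduce conflict; the accept item [P' → P .] counts as a complete item here).

Augment with P' → P and build the canonical LR(0) collection (I0 = CLOSURE({[P' → . P]}), then GOTO on every symbol after a dot until no new states appear). It has 13 states:
  I0: { [P → . e y], [P → . x e A], [P' → . P] }  — shift
  I1: { [P' → P .] }  — accept
  I2: { [P → e . y] }  — shift
  I3: { [P → x . e A] }  — shift
  I4: { [A → . P], [A → . e y P], [A → . e y], [A → . y A], [P → . e y], [P → . x e A], [P → x e . A] }  — shift
  I5: { [P → x e A .] }  — reduce
  I6: { [A → P .] }  — reduce
  I7: { [A → e . y P], [A → e . y], [P → e . y] }  — shift
  I8: { [A → . P], [A → . e y P], [A → . e y], [A → . y A], [A → y . A], [P → . e y], [P → . x e A] }  — shift
  I9: { [A → y A .] }  — reduce
  I10: { [A → e y . P], [A → e y .], [P → . e y], [P → . x e A], [P → e y .] }  — shift, 2 reduces
  I11: { [A → e y P .] }  — reduce
  I12: { [P → e y .] }  — reduce

Conflict in state I10:
  Shift-reduce conflict between [A → e y .] and [P → . e y]
So the grammar is NOT LR(0).

Answer: No. Shift-reduce conflict between [A → e y .] and [P → . e y]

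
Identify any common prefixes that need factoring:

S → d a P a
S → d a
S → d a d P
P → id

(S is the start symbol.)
Left-factoring is needed when two productions for the same non-terminal
share a common prefix on the right-hand side.

Productions for S:
  S → d a P a
  S → d a
  S → d a d P

Found common prefix 'd a' in productions for S

Answer: Yes, S has productions with common prefix 'd a'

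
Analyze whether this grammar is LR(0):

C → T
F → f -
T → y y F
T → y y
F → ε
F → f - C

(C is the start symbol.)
No. Shift-reduce conflict between [F → .] and [F → . f -]

A grammar is LR(0) if no state in the canonical LR(0) collection has:
  - both a shift item (dot before a terminal) and a complete item (shift-reduce conflict), or
  - two or more complete items (reduce-reduce conflict; the accept item [C' → C .] counts as a complete item here).

Augment with C' → C and build the canonical LR(0) collection (I0 = CLOSURE({[C' → . C]}), then GOTO on every symbol after a dot until no new states appear). It has 9 states:
  I0: { [C → . T], [C' → . C], [T → . y y F], [T → . y y] }  — shift
  I1: { [C' → C .] }  — accept
  I2: { [C → T .] }  — reduce
  I3: { [T → y . y F], [T → y . y] }  — shift
  I4: { [F → . f - C], [F → . f -], [F → .], [T → y y . F], [T → y y .] }  — shift, 2 reduces
  I5: { [T → y y F .] }  — reduce
  I6: { [F → f . - C], [F → f . -] }  — shift
  I7: { [C → . T], [F → f - . C], [F → f - .], [T → . y y F], [T → . y y] }  — shift, reduce
  I8: { [F → f - C .] }  — reduce

Conflict in state I4:
  Shift-reduce conflict between [F → .] and [F → . f -]
So the grammar is NOT LR(0).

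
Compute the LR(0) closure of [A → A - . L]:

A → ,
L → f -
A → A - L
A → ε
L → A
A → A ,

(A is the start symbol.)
To compute CLOSURE, for each item [A → α.Bβ] where B is a non-terminal, add [B → .γ] for all productions B → γ; repeat for the newly added items until nothing changes.

Start with: [A → A - . L]
  [A → A - . L] has the dot before L: add [L → . f -], [L → . A]
  [L → . A] has the dot before A: add [A → . ,], [A → . A - L], [A → .], [A → . A ,]
No further items can be added.

CLOSURE = { [A → . ,], [A → . A ,], [A → . A - L], [A → .], [A → A - . L], [L → . A], [L → . f -] }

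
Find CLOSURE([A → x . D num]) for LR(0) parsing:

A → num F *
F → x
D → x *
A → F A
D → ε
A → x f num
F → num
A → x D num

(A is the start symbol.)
To compute CLOSURE, for each item [A → α.Bβ] where B is a non-terminal, add [B → .γ] for all productions B → γ; repeat for the newly added items until nothing changes.

Start with: [A → x . D num]
  [A → x . D num] has the dot before D: add [D → . x *], [D → .]
No further items can be added.

CLOSURE = { [A → x . D num], [D → . x *], [D → .] }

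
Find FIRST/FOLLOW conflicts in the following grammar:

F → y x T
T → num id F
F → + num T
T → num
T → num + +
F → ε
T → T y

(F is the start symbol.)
Nullable non-terminals: F.

F: nullable alternative(s) F → ε; FOLLOW(F) = { $, 'y' }
  F → y x T: FIRST \ {ε} = { 'y' } — overlaps FOLLOW(F) on { 'y' }: CONFLICT
  F → + num T: FIRST \ {ε} = { '+' } — disjoint from FOLLOW(F)
  F → ε: FIRST \ {ε} = { } — this is the only nullable alternative, skip

T has no nullable alternative, so no FIRST/FOLLOW check is needed there.

So the grammar has 1 FIRST/FOLLOW conflict (marked CONFLICT above).

Answer: Yes. F → y x T with FOLLOW(F) on { 'y' }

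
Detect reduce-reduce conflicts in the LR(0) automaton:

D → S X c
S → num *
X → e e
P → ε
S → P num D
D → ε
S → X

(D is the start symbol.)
Augment with D' → D and build the canonical LR(0) collection (I0 = CLOSURE({[D' → . D]}), then GOTO on every symbol after a dot until no new states appear). It has 13 states:
  I0: { [D → . S X c], [D → .], [D' → . D], [P → .], [S → . P num D], [S → . X], [S → . num *], [X → . e e] }  — shift, 2 reduces
  I1: { [D' → D .] }  — accept
  I2: { [S → P . num D] }  — shift
  I3: { [D → S . X c], [X → . e e] }  — shift
  I4: { [S → X .] }  — reduce
  I5: { [X → e . e] }  — shift
  I6: { [S → num . *] }  — shift
  I7: { [S → num * .] }  — reduce
  I8: { [X → e e .] }  — reduce
  I9: { [D → S X . c] }  — shift
  I10: { [D → S X c .] }  — reduce
  I11: { [D → . S X c], [D → .], [P → .], [S → . P num D], [S → . X], [S → . num *], [S → P num . D], [X → . e e] }  — shift, 2 reduces
  I12: { [S → P num D .] }  — reduce

I0 contains complete items [D → .], [P → .] — reduce-reduce conflict.
I11 contains complete items [D → .], [P → .] — reduce-reduce conflict.

Answer: Yes — I0: [D → .] vs [P → .]; I11: [D → .] vs [P → .]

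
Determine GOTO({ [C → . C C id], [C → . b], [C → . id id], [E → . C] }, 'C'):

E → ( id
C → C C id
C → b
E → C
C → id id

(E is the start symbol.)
{ [C → . C C id], [C → . b], [C → . id id], [C → C . C id], [E → C .] }

GOTO(I, 'C') = CLOSURE({ [A → αX.β] : [A → α.Xβ] ∈ I, X = 'C' })

Items with dot before 'C', with the dot advanced:
  [C → . C C id] → [C → C . C id]
  [E → . C] → [E → C .]
Closure of the advanced items:
  [C → C . C id] has the dot before C: add [C → . C C id], [C → . b], [C → . id id]

GOTO = { [C → . C C id], [C → . b], [C → . id id], [C → C . C id], [E → C .] }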